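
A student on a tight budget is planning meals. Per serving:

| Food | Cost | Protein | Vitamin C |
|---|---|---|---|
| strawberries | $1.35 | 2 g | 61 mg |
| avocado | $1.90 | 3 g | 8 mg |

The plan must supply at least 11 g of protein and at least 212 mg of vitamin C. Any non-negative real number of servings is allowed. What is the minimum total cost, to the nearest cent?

Check every corner: each single food scaled to meet both minima, and each pair solved so both constraints bind.
strawberries only: max(11/2, 212/61) = 5.5 servings → $7.42.
avocado only: max(11/3, 212/8) = 26.5 servings → $50.35.
strawberries + avocado with both tight: 3.281 servings and 1.479 servings → $7.24.
Cheapest feasible corner: $7.24.

$7.24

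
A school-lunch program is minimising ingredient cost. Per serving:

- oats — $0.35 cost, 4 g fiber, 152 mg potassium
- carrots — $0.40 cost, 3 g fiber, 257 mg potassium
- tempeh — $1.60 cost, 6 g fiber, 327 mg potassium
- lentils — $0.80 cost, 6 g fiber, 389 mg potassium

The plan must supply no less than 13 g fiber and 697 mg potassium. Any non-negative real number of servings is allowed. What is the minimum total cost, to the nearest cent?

Minimising a linear cost over {fiber ≥ 13, potassium ≥ 697, servings ≥ 0} — the optimum is at a vertex, using one or two foods.
oats only: max(13/4, 697/152) = 4.586 servings → $1.60.
carrots only: max(13/3, 697/257) = 4.333 servings → $1.73.
tempeh only: max(13/6, 697/327) = 2.167 servings → $3.47.
lentils only: max(13/6, 697/389) = 2.167 servings → $1.73.
oats + carrots with both tight: 2.185 servings and 1.42 servings → $1.33.
oats + tempeh with both tight: 0.1742 servings and 2.051 servings → $3.34.
oats + lentils with both tight: 1.359 servings and 1.261 servings → $1.48.
carrots + tempeh: the both-tight solution has a negative serving — not a feasible corner.
carrots + lentils: the both-tight solution has a negative serving — not a feasible corner.
tempeh + lentils: intersection lies outside the first quadrant.
So the least-cost plan costs $1.33.

$1.33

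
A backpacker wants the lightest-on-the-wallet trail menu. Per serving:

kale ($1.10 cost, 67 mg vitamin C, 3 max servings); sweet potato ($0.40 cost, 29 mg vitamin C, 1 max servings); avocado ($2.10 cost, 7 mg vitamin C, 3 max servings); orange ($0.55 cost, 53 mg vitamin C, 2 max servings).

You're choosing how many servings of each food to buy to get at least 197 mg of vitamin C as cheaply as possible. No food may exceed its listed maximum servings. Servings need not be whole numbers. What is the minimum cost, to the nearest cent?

$2.52

Cost per mg of vitamin C: orange $0.0104, sweet potato $0.0138, kale $0.0164, avocado $0.3000.
Take 2 servings of orange: +106.0 mg vitamin C for $1.10 (total $1.10, still need 91.0 mg).
Take 1 serving of sweet potato: +29.0 mg vitamin C for $0.40 (total $1.50, still need 62.0 mg).
Take 0.9254 servings of kale: +62.0 mg vitamin C for $1.02 (total $2.52, still need 0.0 mg).
Greedy by cheapest-per-mg is optimal for a single linear constraint, so the minimum cost is $2.52.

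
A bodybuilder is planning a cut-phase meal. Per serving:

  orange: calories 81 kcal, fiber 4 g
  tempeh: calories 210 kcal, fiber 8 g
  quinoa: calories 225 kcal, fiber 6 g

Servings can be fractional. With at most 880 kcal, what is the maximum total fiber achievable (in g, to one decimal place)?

Fiber per kcal: orange 0.04938, tempeh 0.0381, quinoa 0.02667.
With no serving limits, spend the whole calories allowance on orange: 880 kcal / 81 kcal × 4 g = 43.5 g.

43.5 g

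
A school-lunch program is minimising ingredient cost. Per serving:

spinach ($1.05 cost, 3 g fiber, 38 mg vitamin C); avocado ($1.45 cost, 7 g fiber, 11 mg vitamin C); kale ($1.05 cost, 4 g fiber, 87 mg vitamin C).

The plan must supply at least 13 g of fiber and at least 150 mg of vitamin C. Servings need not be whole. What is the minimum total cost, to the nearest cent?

The cheapest plan sits at a corner of the feasible region — with two constraints it uses at most two foods.
spinach only: max(13/3, 150/38) = 4.333 servings → $4.55.
avocado only: max(13/7, 150/11) = 13.64 servings → $19.77.
kale only: max(13/4, 150/87) = 3.25 servings → $3.41.
spinach + avocado with both tight: 3.893 servings and 0.1888 servings → $4.36.
spinach + kale with both targets exact would need a negative amount; discard.
avocado + kale with both tight: 0.9398 servings and 1.605 servings → $3.05.
Cheapest feasible corner: $3.05.

$3.05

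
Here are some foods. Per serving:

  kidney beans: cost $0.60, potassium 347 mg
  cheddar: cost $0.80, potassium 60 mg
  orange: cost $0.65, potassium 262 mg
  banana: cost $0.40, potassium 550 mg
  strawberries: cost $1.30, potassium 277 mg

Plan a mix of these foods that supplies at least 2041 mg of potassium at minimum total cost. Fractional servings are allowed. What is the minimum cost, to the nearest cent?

Cost per mg of potassium: banana $0.0007, kidney beans $0.0017, orange $0.0025, strawberries $0.0047, cheddar $0.0133.
With no serving limits, use only banana: 2041 mg / 550 mg = 3.711 servings × $0.40 = $1.48.

$1.48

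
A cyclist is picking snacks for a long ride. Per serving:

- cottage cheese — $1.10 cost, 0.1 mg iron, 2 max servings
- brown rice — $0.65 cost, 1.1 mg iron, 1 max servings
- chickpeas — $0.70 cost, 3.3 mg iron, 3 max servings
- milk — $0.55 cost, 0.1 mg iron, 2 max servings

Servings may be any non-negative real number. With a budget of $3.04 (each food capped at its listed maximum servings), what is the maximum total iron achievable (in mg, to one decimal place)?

11.1 mg

Iron per dollar: chickpeas 4.714, brown rice 1.692, milk 0.1818, cottage cheese 0.09091.
Take 3 servings of chickpeas: spends $2.10, +9.9 mg iron (running total 9.9 mg).
Take 1 serving of brown rice: spends $0.65, +1.1 mg iron (running total 11.0 mg).
Take 0.5273 servings of milk: spends $0.29, +0.1 mg iron (running total 11.1 mg).
Filling greedily by iron-per-dollar is optimal for one linear limit, giving 11.1 mg.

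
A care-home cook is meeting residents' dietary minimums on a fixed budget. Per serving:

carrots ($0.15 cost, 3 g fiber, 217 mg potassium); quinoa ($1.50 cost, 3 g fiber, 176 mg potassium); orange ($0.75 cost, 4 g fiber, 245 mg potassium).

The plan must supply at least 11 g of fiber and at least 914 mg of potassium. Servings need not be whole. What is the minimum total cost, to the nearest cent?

With two linear requirements the optimum uses one or two foods; enumerate the corners.
carrots only: max(11/3, 914/217) = 4.212 servings → $0.63.
quinoa only: max(11/3, 914/176) = 5.193 servings → $7.79.
orange only: max(11/4, 914/245) = 3.731 servings → $2.80.
carrots + quinoa: intersection lies outside the first quadrant.
carrots + orange with both targets exact would need a negative amount; discard.
quinoa + orange: intersection lies outside the first quadrant.
So the least-cost plan costs $0.63.

$0.63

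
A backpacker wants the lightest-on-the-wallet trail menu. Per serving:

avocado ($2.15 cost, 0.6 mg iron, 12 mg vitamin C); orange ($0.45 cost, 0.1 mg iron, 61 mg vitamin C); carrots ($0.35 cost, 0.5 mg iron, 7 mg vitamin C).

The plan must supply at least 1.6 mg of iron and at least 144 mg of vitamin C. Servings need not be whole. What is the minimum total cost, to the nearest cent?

$1.90

Minimising a linear cost over {iron ≥ 1.6, vitamin C ≥ 144, servings ≥ 0} — the optimum is at a vertex, using one or two foods.
avocado only: max(1.6/0.6, 144/12) = 12 servings → $25.80.
orange only: max(1.6/0.1, 144/61) = 16 servings → $7.20.
carrots only: max(1.6/0.5, 144/7) = 20.57 servings → $7.20.
avocado + orange with both tight: 2.35 servings and 1.898 servings → $5.91.
avocado + carrots: intersection lies outside the first quadrant.
orange + carrots with both tight: 2.04 servings and 2.792 servings → $1.90.
So the least-cost plan costs $1.90.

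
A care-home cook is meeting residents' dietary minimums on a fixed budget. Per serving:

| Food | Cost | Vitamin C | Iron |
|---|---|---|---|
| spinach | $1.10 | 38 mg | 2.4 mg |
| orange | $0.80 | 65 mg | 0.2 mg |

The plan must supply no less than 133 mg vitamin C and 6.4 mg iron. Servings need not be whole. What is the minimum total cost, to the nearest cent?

Check every corner: each single food scaled to meet both minima, and each pair solved so both constraints bind.
spinach only: max(133/38, 6.4/2.4) = 3.5 servings → $3.85.
orange only: max(133/65, 6.4/0.2) = 32 servings → $25.60.
spinach + orange with both tight: 2.624 servings and 0.5121 servings → $3.30.
Cheapest feasible corner: $3.30.

$3.30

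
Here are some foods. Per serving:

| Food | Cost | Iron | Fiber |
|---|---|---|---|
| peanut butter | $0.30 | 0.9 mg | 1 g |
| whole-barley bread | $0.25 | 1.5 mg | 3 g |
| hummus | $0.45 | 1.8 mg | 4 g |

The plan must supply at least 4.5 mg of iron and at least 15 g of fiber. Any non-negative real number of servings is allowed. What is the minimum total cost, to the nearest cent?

$1.25

A basic optimal solution has at most two foods positive. Try each food alone and each pair with both targets met exactly.
peanut butter only: max(4.5/0.9, 15/1) = 15 servings → $4.50.
whole-barley bread only: max(4.5/1.5, 15/3) = 5 servings → $1.25.
hummus only: max(4.5/1.8, 15/4) = 3.75 servings → $1.69.
peanut butter + whole-barley bread with both targets exact would need a negative amount; discard.
peanut butter + hummus: intersection lies outside the first quadrant.
whole-barley bread + hummus with both targets exact would need a negative amount; discard.
The minimum over all feasible corners is $1.25.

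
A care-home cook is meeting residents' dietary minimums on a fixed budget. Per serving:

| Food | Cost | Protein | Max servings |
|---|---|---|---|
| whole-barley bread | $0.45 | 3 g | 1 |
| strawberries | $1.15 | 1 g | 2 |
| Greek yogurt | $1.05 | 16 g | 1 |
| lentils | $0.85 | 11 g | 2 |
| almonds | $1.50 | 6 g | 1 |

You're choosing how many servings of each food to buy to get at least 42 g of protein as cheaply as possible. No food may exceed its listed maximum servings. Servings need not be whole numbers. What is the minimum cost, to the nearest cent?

$3.45

Cost per g of protein: Greek yogurt $0.0656, lentils $0.0773, whole-barley bread $0.1500, almonds $0.2500, strawberries $1.1500.
Take 1 serving of Greek yogurt: +16.0 g protein for $1.05 (total $1.05, still need 26.0 g).
Take 2 servings of lentils: +22.0 g protein for $1.70 (total $2.75, still need 4.0 g).
Take 1 serving of whole-barley bread: +3.0 g protein for $0.45 (total $3.20, still need 1.0 g).
Take 0.1667 servings of almonds: +1.0 g protein for $0.25 (total $3.45, still need 0.0 g).
Greedy by cheapest-per-g is optimal for a single linear constraint, so the minimum cost is $3.45.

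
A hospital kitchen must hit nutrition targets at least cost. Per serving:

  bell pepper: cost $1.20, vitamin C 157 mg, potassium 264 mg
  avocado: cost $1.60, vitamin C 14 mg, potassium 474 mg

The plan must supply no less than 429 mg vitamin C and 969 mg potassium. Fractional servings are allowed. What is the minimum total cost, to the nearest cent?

Check every corner: each single food scaled to meet both minima, and each pair solved so both constraints bind.
bell pepper only: max(429/157, 969/264) = 3.67 servings → $4.40.
avocado only: max(429/14, 969/474) = 30.64 servings → $49.03.
bell pepper + avocado with both tight: 2.683 servings and 0.5497 servings → $4.10.
The minimum over all feasible corners is $4.10.

$4.10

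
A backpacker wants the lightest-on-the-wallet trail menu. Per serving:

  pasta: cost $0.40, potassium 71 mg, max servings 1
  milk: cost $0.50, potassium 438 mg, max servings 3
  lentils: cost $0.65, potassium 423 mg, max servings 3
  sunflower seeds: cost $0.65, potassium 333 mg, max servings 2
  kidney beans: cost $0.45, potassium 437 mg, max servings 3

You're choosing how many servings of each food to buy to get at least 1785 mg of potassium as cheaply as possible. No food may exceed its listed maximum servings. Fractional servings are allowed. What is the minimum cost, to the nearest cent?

Cost per mg of potassium: kidney beans $0.0010, milk $0.0011, lentils $0.0015, sunflower seeds $0.0020, pasta $0.0056.
Take 3 servings of kidney beans: +1311.0 mg potassium for $1.35 (total $1.35, still need 474.0 mg).
Take 1.082 servings of milk: +474.0 mg potassium for $0.54 (total $1.89, still need 0.0 mg).
Greedy by cheapest-per-mg is optimal for a single linear constraint, so the minimum cost is $1.89.

$1.89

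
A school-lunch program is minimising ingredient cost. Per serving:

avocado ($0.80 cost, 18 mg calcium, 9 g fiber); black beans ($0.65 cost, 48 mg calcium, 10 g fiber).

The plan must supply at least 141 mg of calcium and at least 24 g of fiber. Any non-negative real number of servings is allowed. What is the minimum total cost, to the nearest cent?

$1.91

With two linear requirements the optimum uses one or two foods; enumerate the corners.
avocado only: max(141/18, 24/9) = 7.833 servings → $6.27.
black beans only: max(141/48, 24/10) = 2.938 servings → $1.91.
avocado + black beans: intersection lies outside the first quadrant.
Cheapest feasible corner: $1.91.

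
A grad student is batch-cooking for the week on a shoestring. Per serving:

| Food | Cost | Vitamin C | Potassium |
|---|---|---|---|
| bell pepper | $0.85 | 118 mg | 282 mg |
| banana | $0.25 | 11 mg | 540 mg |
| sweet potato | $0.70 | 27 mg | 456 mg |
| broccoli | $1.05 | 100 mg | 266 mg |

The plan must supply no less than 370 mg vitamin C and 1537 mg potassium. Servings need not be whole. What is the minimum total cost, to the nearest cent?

An LP optimum is at a vertex; with two nutrient constraints at most two foods are used. Check each candidate.
bell pepper only: max(370/118, 1537/282) = 5.45 servings → $4.63.
banana only: max(370/11, 1537/540) = 33.64 servings → $8.41.
sweet potato only: max(370/27, 1537/456) = 13.7 servings → $9.59.
broccoli only: max(370/100, 1537/266) = 5.778 servings → $6.07.
bell pepper + banana with both tight: 3.017 servings and 1.271 servings → $2.88.
bell pepper + sweet potato with both tight: 2.754 servings and 1.667 servings → $3.51.
bell pepper + broccoli with both targets exact would need a negative amount; discard.
banana + sweet potato with both targets exact would need a negative amount; discard.
banana + broccoli with both tight: 1.082 servings and 3.581 servings → $4.03.
sweet potato + broccoli with both tight: 1.439 servings and 3.311 servings → $4.48.
So the least-cost plan costs $2.88.

$2.88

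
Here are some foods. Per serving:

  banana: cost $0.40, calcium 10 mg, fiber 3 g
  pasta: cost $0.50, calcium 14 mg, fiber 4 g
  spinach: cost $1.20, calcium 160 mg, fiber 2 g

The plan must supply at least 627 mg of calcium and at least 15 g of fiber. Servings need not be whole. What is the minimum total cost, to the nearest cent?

$5.44

Compare the cost at each extreme point of the feasible region.
banana only: max(627/10, 15/3) = 62.7 servings → $25.08.
pasta only: max(627/14, 15/4) = 44.79 servings → $22.39.
spinach only: max(627/160, 15/2) = 7.5 servings → $9.00.
banana + pasta with both targets exact would need a negative amount; discard.
banana + spinach with both tight: 2.491 servings and 3.763 servings → $5.51.
pasta + spinach with both tight: 1.873 servings and 3.755 servings → $5.44.
So the least-cost plan costs $5.44.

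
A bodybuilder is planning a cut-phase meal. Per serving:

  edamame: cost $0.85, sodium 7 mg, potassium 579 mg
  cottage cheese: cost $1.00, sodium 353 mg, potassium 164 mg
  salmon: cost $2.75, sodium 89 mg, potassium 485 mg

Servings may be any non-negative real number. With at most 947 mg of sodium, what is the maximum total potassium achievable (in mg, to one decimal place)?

Potassium per mg sodium: edamame 82.71, salmon 5.449, cottage cheese 0.4646.
With no serving limits, spend the whole sodium allowance on edamame: 947 mg / 7 mg × 579 mg = 78330.4 mg.

78330.4 mg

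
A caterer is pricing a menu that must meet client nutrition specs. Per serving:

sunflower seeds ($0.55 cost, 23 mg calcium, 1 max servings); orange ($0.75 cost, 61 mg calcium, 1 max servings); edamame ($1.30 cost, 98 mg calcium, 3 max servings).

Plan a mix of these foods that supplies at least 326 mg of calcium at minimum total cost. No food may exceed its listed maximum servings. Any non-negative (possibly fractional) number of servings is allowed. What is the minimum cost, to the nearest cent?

$4.27

Cost per mg of calcium: orange $0.0123, edamame $0.0133, sunflower seeds $0.0239.
Take 1 serving of orange: +61.0 mg calcium for $0.75 (total $0.75, still need 265.0 mg).
Take 2.704 servings of edamame: +265.0 mg calcium for $3.52 (total $4.27, still need 0.0 mg).
Filling from the cheapest source first is optimal under one linear minimum: $4.27.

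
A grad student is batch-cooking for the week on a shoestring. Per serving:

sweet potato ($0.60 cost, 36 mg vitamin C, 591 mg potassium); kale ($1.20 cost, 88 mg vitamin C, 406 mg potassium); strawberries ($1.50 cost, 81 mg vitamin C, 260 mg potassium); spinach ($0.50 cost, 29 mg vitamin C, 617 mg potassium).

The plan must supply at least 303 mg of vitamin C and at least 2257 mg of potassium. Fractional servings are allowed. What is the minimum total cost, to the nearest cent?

$4.32

Check every corner: each single food scaled to meet both minima, and each pair solved so both constraints bind.
sweet potato only: max(303/36, 2257/591) = 8.417 servings → $5.05.
kale only: max(303/88, 2257/406) = 5.559 servings → $6.67.
strawberries only: max(303/81, 2257/260) = 8.681 servings → $13.02.
spinach only: max(303/29, 2257/617) = 10.45 servings → $5.22.
sweet potato + kale with both tight: 2.022 servings and 2.616 servings → $4.35.
sweet potato + strawberries with both tight: 2.701 servings and 2.54 servings → $5.43.
sweet potato + spinach: intersection lies outside the first quadrant.
kale + strawberries: the both-tight solution has a negative serving — not a feasible corner.
kale + spinach with both tight: 2.857 servings and 1.778 servings → $4.32.
strawberries + spinach with both tight: 2.863 servings and 2.452 servings → $5.52.
The minimum over all feasible corners is $4.32.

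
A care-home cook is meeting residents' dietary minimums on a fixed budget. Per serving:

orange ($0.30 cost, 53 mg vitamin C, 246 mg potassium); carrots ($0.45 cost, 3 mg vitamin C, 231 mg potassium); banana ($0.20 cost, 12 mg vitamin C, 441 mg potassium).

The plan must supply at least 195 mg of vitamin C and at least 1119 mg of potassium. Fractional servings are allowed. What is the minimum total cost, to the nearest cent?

$1.18

Check every corner: each single food scaled to meet both minima, and each pair solved so both constraints bind.
orange only: max(195/53, 1119/246) = 4.549 servings → $1.36.
carrots only: max(195/3, 1119/231) = 65 servings → $29.25.
banana only: max(195/12, 1119/441) = 16.25 servings → $3.25.
orange + carrots with both tight: 3.623 servings and 0.9854 servings → $1.53.
orange + banana with both tight: 3.554 servings and 0.5552 servings → $1.18.
carrots + banana with both targets exact would need a negative amount; discard.
So the least-cost plan costs $1.18.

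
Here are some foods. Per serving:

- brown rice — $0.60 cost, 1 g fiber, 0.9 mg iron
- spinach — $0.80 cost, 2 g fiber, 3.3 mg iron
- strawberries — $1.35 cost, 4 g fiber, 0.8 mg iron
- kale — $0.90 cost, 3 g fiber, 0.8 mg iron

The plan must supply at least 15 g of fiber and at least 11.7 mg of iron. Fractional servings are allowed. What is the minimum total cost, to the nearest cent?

$5.06

A basic optimal solution has at most two foods positive. Try each food alone and each pair with both targets met exactly.
brown rice only: max(15/1, 11.7/0.9) = 15 servings → $9.00.
spinach only: max(15/2, 11.7/3.3) = 7.5 servings → $6.00.
strawberries only: max(15/4, 11.7/0.8) = 14.62 servings → $19.74.
kale only: max(15/3, 11.7/0.8) = 14.62 servings → $13.16.
brown rice + spinach with both targets exact would need a negative amount; discard.
brown rice + strawberries with both tight: 12.43 servings and 0.6429 servings → $8.32.
brown rice + kale with both tight: 12.16 servings and 0.9474 servings → $8.15.
spinach + strawberries with both tight: 3 servings and 2.25 servings → $5.44.
spinach + kale with both tight: 2.783 servings and 3.145 servings → $5.06.
strawberries + kale with both targets exact would need a negative amount; discard.
Cheapest feasible corner: $5.06.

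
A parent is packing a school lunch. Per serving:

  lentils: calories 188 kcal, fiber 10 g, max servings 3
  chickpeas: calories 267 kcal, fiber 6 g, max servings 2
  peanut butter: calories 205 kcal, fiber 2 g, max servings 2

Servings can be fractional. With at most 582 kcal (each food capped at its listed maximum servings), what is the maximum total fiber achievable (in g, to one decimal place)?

30.4 g

Fiber per kcal: lentils 0.05319, chickpeas 0.02247, peanut butter 0.009756.
Take 3 servings of lentils: uses 564 kcal, +30.0 g fiber (running total 30.0 g).
Take 0.06742 servings of chickpeas: uses 18 kcal, +0.4 g fiber (running total 30.4 g).
Greedy by best ratio exhausts the calories allowance optimally: 30.4 g.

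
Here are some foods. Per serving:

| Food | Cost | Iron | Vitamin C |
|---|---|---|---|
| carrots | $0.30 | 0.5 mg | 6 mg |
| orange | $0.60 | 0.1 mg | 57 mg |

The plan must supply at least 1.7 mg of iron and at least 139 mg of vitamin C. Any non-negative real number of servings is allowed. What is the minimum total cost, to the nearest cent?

At the optimum either one food covers both requirements or two foods hit both targets exactly; no other combination can be cheaper.
carrots only: max(1.7/0.5, 139/6) = 23.17 servings → $6.95.
orange only: max(1.7/0.1, 139/57) = 17 servings → $10.20.
carrots + orange with both tight: 2.975 servings and 2.125 servings → $2.17.
Cheapest feasible corner: $2.17.

$2.17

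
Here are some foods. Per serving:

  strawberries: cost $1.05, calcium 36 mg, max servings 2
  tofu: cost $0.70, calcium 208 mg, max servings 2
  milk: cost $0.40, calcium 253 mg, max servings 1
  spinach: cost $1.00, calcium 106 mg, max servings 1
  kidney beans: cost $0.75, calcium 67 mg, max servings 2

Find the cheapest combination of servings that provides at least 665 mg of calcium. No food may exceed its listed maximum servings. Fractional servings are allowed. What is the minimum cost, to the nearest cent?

Cost per mg of calcium: milk $0.0016, tofu $0.0034, spinach $0.0094, kidney beans $0.0112, strawberries $0.0292.
Take 1 serving of milk: +253.0 mg calcium for $0.40 (total $0.40, still need 412.0 mg).
Take 1.981 servings of tofu: +412.0 mg calcium for $1.39 (total $1.79, still need 0.0 mg).
Filling from the cheapest source first is optimal under one linear minimum: $1.79.

$1.79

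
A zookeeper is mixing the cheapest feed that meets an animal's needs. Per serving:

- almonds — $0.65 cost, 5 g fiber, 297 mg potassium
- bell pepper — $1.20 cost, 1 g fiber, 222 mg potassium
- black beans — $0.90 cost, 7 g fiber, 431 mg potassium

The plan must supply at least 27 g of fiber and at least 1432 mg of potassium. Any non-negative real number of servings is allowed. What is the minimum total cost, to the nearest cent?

This is a tiny linear program; its minimum lies at a vertex of the feasible set. List the vertices and price them.
almonds only: max(27/5, 1432/297) = 5.4 servings → $3.51.
bell pepper only: max(27/1, 1432/222) = 27 servings → $32.40.
black beans only: max(27/7, 1432/431) = 3.857 servings → $3.47.
almonds + bell pepper: the both-tight solution has a negative serving — not a feasible corner.
almonds + black beans: intersection lies outside the first quadrant.
bell pepper + black beans with both targets exact would need a negative amount; discard.
So the least-cost plan costs $3.47.

$3.47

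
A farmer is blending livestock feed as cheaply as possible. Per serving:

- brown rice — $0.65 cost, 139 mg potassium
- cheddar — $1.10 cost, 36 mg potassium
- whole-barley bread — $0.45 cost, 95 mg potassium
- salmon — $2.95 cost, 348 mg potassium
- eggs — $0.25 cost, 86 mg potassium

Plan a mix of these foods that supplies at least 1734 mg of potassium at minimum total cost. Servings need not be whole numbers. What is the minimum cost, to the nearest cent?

Cost per mg of potassium: eggs $0.0029, brown rice $0.0047, whole-barley bread $0.0047, salmon $0.0085, cheddar $0.0306.
With no serving limits, use only eggs: 1734 mg / 86 mg = 20.16 servings × $0.25 = $5.04.

$5.04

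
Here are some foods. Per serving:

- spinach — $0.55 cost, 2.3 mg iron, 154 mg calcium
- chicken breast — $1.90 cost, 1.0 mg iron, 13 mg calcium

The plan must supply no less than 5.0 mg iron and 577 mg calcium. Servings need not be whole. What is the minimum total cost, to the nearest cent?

Check every corner: each single food scaled to meet both minima, and each pair solved so both constraints bind.
spinach only: max(5.0/2.3, 577/154) = 3.747 servings → $2.06.
chicken breast only: max(5.0/1.0, 577/13) = 44.38 servings → $84.33.
spinach + chicken breast: the both-tight solution has a negative serving — not a feasible corner.
The minimum over all feasible corners is $2.06.

$2.06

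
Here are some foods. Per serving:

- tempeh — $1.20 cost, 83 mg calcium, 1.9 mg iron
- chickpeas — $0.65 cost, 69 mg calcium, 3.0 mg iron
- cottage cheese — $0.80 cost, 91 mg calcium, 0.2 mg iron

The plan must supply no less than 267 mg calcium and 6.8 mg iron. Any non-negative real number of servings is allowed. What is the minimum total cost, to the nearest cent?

This is a tiny linear program; its minimum lies at a vertex of the feasible set. List the vertices and price them.
tempeh only: max(267/83, 6.8/1.9) = 3.579 servings → $4.29.
chickpeas only: max(267/69, 6.8/3.0) = 3.87 servings → $2.52.
cottage cheese only: max(267/91, 6.8/0.2) = 34 servings → $27.20.
tempeh + chickpeas with both tight: 2.814 servings and 0.4843 servings → $3.69.
tempeh + cottage cheese: the both-tight solution has a negative serving — not a feasible corner.
chickpeas + cottage cheese with both tight: 2.181 servings and 1.28 servings → $2.44.
Cheapest feasible corner: $2.44.

$2.44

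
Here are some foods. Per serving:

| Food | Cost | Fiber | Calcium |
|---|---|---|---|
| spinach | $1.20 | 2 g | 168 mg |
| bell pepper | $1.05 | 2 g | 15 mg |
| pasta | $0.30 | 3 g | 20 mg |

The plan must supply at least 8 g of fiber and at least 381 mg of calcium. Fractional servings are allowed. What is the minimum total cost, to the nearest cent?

$2.92

Two binding constraints pin down two serving amounts, so the optimal mix uses at most two foods. The candidates are each food alone (scaled to the tighter of fiber/calcium) and each pair with both constraints tight.
spinach only: max(8/2, 381/168) = 4 servings → $4.80.
bell pepper only: max(8/2, 381/15) = 25.4 servings → $26.67.
pasta only: max(8/3, 381/20) = 19.05 servings → $5.71.
spinach + bell pepper with both tight: 2.098 servings and 1.902 servings → $4.51.
spinach + pasta with both tight: 2.119 servings and 1.254 servings → $2.92.
bell pepper + pasta: the both-tight solution has a negative serving — not a feasible corner.
So the least-cost plan costs $2.92.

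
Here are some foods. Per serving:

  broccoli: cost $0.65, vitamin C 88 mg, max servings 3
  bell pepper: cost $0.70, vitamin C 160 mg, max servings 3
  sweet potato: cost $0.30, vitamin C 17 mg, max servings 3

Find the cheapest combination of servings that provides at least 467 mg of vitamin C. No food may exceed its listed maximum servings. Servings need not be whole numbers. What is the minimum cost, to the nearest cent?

Cost per mg of vitamin C: bell pepper $0.0044, broccoli $0.0074, sweet potato $0.0176.
Take 2.919 servings of bell pepper: +467.0 mg vitamin C for $2.04 (total $2.04, still need 0.0 mg).
Filling from the cheapest source first is optimal under one linear minimum: $2.04.

$2.04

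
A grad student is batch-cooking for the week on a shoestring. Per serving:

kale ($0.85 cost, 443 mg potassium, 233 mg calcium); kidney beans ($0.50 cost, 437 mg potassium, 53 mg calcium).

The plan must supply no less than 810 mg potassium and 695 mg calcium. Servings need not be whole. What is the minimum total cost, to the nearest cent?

An LP optimum is at a vertex; with two nutrient constraints at most two foods are used. Check each candidate.
kale only: max(810/443, 695/233) = 2.983 servings → $2.54.
kidney beans only: max(810/437, 695/53) = 13.11 servings → $6.56.
kale + kidney beans: intersection lies outside the first quadrant.
Cheapest feasible corner: $2.54.

$2.54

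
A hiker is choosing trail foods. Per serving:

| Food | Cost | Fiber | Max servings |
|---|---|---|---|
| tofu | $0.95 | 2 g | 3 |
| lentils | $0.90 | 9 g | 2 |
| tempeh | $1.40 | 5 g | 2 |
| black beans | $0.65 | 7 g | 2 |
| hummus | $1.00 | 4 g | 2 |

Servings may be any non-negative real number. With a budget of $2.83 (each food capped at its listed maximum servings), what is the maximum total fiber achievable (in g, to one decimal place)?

Fiber per dollar: black beans 10.77, lentils 10, hummus 4, tempeh 3.571, tofu 2.105.
Take 2 servings of black beans: spends $1.30, +14.0 g fiber (running total 14.0 g).
Take 1.7 servings of lentils: spends $1.53, +15.3 g fiber (running total 29.3 g).
Filling greedily by fiber-per-dollar is optimal for one linear limit, giving 29.3 g.

29.3 g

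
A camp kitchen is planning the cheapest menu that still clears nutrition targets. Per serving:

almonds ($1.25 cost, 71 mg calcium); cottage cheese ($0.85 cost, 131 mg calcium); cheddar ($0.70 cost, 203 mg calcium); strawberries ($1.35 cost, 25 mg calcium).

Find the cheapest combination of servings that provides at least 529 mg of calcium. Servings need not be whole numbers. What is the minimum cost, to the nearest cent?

Cost per mg of calcium: cheddar $0.0034, cottage cheese $0.0065, almonds $0.0176, strawberries $0.0540.
With no serving limits, use only cheddar: 529 mg / 203 mg = 2.606 servings × $0.70 = $1.82.

$1.82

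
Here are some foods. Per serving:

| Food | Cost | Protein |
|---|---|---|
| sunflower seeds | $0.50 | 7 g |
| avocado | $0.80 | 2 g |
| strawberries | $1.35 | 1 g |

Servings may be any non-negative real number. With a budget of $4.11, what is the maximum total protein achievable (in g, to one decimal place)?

57.5 g

Protein per dollar: sunflower seeds 14, avocado 2.5, strawberries 0.7407.
With no serving limits, spend the whole cost allowance on sunflower seeds: $4.11 / $0.50 × 7 g = 57.5 g.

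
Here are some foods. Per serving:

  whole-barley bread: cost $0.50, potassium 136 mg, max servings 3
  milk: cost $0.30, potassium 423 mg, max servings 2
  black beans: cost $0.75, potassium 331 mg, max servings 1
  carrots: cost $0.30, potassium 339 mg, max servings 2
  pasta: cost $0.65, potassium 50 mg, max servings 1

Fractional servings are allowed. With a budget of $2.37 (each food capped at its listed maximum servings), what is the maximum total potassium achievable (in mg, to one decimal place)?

1969.2 mg

Potassium per dollar: milk 1410, carrots 1130, black beans 441.3, whole-barley bread 272, pasta 76.92.
Take 2 servings of milk: spends $0.60, +846.0 mg potassium (running total 846.0 mg).
Take 2 servings of carrots: spends $0.60, +678.0 mg potassium (running total 1524.0 mg).
Take 1 serving of black beans: spends $0.75, +331.0 mg potassium (running total 1855.0 mg).
Take 0.84 servings of whole-barley bread: spends $0.42, +114.2 mg potassium (running total 1969.2 mg).
Greedy by best ratio exhausts the cost allowance optimally: 1969.2 mg.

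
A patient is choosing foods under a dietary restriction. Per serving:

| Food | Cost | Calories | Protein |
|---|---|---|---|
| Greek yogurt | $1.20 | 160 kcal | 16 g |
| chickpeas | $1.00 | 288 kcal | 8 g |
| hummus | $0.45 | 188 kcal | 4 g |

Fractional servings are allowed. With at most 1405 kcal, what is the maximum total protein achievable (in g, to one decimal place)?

Protein per kcal: Greek yogurt 0.1, chickpeas 0.02778, hummus 0.02128.
With no serving limits, spend the whole calories allowance on Greek yogurt: 1405 kcal / 160 kcal × 16 g = 140.5 g.

140.5 g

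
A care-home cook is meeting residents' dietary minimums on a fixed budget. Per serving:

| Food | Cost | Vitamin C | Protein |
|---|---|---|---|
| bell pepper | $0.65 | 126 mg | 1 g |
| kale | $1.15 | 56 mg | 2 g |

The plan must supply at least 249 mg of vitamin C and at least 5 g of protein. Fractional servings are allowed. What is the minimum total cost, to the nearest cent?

A basic optimal solution has at most two foods positive. Try each food alone and each pair with both targets met exactly.
bell pepper only: max(249/126, 5/1) = 5 servings → $3.25.
kale only: max(249/56, 5/2) = 4.446 servings → $5.11.
bell pepper + kale with both tight: 1.112 servings and 1.944 servings → $2.96.
So the least-cost plan costs $2.96.

$2.96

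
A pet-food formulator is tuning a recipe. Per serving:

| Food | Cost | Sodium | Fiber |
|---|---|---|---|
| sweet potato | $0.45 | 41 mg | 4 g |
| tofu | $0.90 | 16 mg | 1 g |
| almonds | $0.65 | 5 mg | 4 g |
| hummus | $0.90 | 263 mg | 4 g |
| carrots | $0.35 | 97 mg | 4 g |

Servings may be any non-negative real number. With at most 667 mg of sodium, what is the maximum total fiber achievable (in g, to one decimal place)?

Fiber per mg sodium: almonds 0.8, sweet potato 0.09756, tofu 0.0625, carrots 0.04124, hummus 0.01521.
With no serving limits, spend the whole sodium allowance on almonds: 667 mg / 5 mg × 4 g = 533.6 g.

533.6 g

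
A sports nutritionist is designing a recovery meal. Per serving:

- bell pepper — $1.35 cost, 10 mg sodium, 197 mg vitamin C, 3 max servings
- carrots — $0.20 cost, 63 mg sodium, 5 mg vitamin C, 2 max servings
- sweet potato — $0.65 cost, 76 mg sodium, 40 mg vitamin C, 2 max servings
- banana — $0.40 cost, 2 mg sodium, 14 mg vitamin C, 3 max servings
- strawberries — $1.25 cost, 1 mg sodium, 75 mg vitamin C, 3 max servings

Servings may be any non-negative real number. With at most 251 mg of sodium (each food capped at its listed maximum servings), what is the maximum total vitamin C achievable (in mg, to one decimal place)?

Vitamin C per mg sodium: strawberries 75, bell pepper 19.7, banana 7, sweet potato 0.5263, carrots 0.07937.
Take 3 servings of strawberries: uses 3 mg sodium, +225.0 mg vitamin C (running total 225.0 mg).
Take 3 servings of bell pepper: uses 30 mg sodium, +591.0 mg vitamin C (running total 816.0 mg).
Take 3 servings of banana: uses 6 mg sodium, +42.0 mg vitamin C (running total 858.0 mg).
Take 2 servings of sweet potato: uses 152 mg sodium, +80.0 mg vitamin C (running total 938.0 mg).
Take 0.9524 servings of carrots: uses 60 mg sodium, +4.8 mg vitamin C (running total 942.8 mg).
Filling greedily by vitamin C-per-mg sodium is optimal for one linear limit, giving 942.8 mg.

942.8 mg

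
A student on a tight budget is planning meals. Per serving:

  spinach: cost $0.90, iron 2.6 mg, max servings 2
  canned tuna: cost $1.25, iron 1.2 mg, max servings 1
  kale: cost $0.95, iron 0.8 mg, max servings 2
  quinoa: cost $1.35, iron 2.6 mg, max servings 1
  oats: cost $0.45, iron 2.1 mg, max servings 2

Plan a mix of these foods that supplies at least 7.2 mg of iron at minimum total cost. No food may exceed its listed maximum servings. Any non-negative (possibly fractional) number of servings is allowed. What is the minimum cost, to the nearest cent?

$1.94

Cost per mg of iron: oats $0.2143, spinach $0.3462, quinoa $0.5192, canned tuna $1.0417, kale $1.1875.
Take 2 servings of oats: +4.2 mg iron for $0.90 (total $0.90, still need 3.0 mg).
Take 1.154 servings of spinach: +3.0 mg iron for $1.04 (total $1.94, still need 0.0 mg).
Greedy by cheapest-per-mg is optimal for a single linear constraint, so the minimum cost is $1.94.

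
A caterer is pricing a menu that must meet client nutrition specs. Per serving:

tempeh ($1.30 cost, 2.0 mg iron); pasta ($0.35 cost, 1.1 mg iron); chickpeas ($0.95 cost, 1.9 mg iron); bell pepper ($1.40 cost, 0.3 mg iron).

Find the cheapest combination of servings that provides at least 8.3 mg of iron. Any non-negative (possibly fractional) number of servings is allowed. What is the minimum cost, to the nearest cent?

$2.64

Cost per mg of iron: pasta $0.3182, chickpeas $0.5000, tempeh $0.6500, bell pepper $4.6667.
With no serving limits, use only pasta: 8.3 mg / 1.1 mg = 7.545 servings × $0.35 = $2.64.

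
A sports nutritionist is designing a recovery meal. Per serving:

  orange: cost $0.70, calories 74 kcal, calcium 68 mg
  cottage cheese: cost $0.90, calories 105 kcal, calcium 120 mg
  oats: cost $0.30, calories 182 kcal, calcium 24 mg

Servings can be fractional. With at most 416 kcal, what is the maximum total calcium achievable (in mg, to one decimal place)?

475.4 mg

Calcium per kcal: cottage cheese 1.143, orange 0.9189, oats 0.1319.
With no serving limits, spend the whole calories allowance on cottage cheese: 416 kcal / 105 kcal × 120 mg = 475.4 mg.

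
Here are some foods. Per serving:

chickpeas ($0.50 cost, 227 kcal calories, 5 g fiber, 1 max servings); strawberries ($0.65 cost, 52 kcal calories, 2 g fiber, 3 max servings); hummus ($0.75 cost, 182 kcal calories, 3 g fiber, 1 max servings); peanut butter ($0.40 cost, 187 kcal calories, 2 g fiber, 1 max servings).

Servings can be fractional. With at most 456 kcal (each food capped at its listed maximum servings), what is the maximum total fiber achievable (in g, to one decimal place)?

12.2 g

Fiber per kcal: strawberries 0.03846, chickpeas 0.02203, hummus 0.01648, peanut butter 0.0107.
Take 3 servings of strawberries: uses 156 kcal, +6.0 g fiber (running total 6.0 g).
Take 1 serving of chickpeas: uses 227 kcal, +5.0 g fiber (running total 11.0 g).
Take 0.4011 servings of hummus: uses 73 kcal, +1.2 g fiber (running total 12.2 g).
Greedy by best ratio exhausts the calories allowance optimally: 12.2 g.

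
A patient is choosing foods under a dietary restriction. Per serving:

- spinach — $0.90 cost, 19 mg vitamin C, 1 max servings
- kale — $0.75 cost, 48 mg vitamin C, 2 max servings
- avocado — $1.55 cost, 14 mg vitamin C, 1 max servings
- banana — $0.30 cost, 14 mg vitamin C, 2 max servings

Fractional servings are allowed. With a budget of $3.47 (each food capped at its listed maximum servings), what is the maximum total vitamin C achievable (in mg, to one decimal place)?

147.2 mg

Vitamin C per dollar: kale 64, banana 46.67, spinach 21.11, avocado 9.032.
Take 2 servings of kale: spends $1.50, +96.0 mg vitamin C (running total 96.0 mg).
Take 2 servings of banana: spends $0.60, +28.0 mg vitamin C (running total 124.0 mg).
Take 1 serving of spinach: spends $0.90, +19.0 mg vitamin C (running total 143.0 mg).
Take 0.3032 servings of avocado: spends $0.47, +4.2 mg vitamin C (running total 147.2 mg).
Filling greedily by vitamin C-per-dollar is optimal for one linear limit, giving 147.2 mg.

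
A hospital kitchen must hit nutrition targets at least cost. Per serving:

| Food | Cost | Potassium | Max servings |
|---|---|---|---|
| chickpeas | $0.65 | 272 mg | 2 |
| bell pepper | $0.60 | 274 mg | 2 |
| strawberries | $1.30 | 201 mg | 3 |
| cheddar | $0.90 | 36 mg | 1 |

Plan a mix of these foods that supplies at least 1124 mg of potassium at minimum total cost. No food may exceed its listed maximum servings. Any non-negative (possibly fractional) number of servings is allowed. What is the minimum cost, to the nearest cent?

$2.71

Cost per mg of potassium: bell pepper $0.0022, chickpeas $0.0024, strawberries $0.0065, cheddar $0.0250.
Take 2 servings of bell pepper: +548.0 mg potassium for $1.20 (total $1.20, still need 576.0 mg).
Take 2 servings of chickpeas: +544.0 mg potassium for $1.30 (total $2.50, still need 32.0 mg).
Take 0.1592 servings of strawberries: +32.0 mg potassium for $0.21 (total $2.71, still need 0.0 mg).
Greedy by cheapest-per-mg is optimal for a single linear constraint, so the minimum cost is $2.71.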